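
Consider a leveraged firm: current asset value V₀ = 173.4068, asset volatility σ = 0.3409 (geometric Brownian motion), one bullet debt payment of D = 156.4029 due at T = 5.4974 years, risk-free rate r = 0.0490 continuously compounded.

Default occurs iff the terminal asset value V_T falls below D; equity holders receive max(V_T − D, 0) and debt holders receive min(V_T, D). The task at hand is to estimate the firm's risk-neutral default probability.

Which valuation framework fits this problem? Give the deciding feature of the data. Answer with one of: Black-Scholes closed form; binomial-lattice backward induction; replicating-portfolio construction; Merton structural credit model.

framework: Merton structural credit model

Key observation: with the firm-asset dynamics (V₀ = 173.4068) and a single zero-coupon liability of face 156.4029 given, debt value, spread, and default probability all derive from the option view of the balance sheet.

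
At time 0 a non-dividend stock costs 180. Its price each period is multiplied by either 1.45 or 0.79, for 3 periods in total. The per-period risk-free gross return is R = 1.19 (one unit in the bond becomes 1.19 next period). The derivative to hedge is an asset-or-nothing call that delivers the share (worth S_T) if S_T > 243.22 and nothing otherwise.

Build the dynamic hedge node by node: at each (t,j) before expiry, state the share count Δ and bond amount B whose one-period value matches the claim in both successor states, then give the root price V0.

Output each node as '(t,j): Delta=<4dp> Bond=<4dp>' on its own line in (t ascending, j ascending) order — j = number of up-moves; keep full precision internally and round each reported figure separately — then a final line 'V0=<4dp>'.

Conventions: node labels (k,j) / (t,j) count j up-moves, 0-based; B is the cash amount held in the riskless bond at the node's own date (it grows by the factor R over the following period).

Risk-neutral probability p* = (R−d)/(u−d) = (1.19−0.79)/(1.45−0.79) = 0.6061.
At maturity the claim pays: V(3,0)=0.0000, V(3,1)=0.0000, V(3,2)=298.9755, V(3,3)=548.7525
Node (2,0) S=112.3380: V=(p*·0.0000+(1−p*)·0.0000)/1.19=0.0000; Δ=(0.0000−0.0000)/(162.8901−88.7470)=0.0000; B=V−Δ·S=0.0000
Node (2,1) S=206.1900: V=(p*·298.9755+(1−p*)·0.0000)/1.19=152.2666; Δ=(298.9755−0.0000)/(298.9755−162.8901)=2.1970; B=V−Δ·S=-300.7266
Node (2,2) S=378.4500: V=(p*·548.7525+(1−p*)·298.9755)/1.19=378.4500; Δ=(548.7525−298.9755)/(548.7525−298.9755)=1.0000; B=V−Δ·S=0.0000
Node (1,0) S=142.2000: V=(p*·152.2666+(1−p*)·0.0000)/1.19=77.5486; Δ=(152.2666−0.0000)/(206.1900−112.3380)=1.6224; B=V−Δ·S=-153.1584
Node (1,1) S=261.0000: V=(p*·378.4500+(1−p*)·152.2666)/1.19=243.1491; Δ=(378.4500−152.2666)/(378.4500−206.1900)=1.3130; B=V−Δ·S=-99.5530
Node (0,0) S=180.0000: V=(p*·243.1491+(1−p*)·77.5486)/1.19=149.5063; Δ=(243.1491−77.5486)/(261.0000−142.2000)=1.3939; B=V−Δ·S=-101.4036
As a check, the time-0 holding Δ(0,0)·S0 + B(0,0) comes to 149.5063 — exactly V0.

(0,0): Delta=1.3939 Bond=-101.4036
(1,0): Delta=1.6224 Bond=-153.1584
(1,1): Delta=1.3130 Bond=-99.5530
(2,0): Delta=0.0000 Bond=0.0000
(2,1): Delta=2.1970 Bond=-300.7266
(2,2): Delta=1.0000 Bond=0.0000
V0=149.5063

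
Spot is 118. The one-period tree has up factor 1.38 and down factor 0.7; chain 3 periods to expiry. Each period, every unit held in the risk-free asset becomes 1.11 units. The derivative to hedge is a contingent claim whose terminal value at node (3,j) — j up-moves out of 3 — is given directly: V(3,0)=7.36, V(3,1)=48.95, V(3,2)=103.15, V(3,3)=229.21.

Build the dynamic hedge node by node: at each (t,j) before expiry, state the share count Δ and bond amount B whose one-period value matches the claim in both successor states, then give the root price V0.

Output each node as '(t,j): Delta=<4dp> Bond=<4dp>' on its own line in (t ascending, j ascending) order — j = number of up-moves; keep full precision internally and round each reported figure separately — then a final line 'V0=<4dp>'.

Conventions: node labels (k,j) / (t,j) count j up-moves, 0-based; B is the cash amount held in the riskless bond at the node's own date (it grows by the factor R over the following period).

No-arbitrage ⇒ martingale measure with p* = (R−d)/(u−d) = 0.6029.
Payoffs at expiry: V(3,0)=7.3600, V(3,1)=48.9500, V(3,2)=103.1500, V(3,3)=229.2100
  t=2,j=0: stock 57.8200 → up 79.7916 (V=48.9500), down 40.4740 (V=7.3600). Price 29.2219; hedge Δ=1.0578, bond B=-31.9399.
  t=2,j=1: stock 113.9880 → up 157.3034 (V=103.1500), down 79.7916 (V=48.9500). Price 73.5400; hedge Δ=0.6992, bond B=-6.1659.
  t=2,j=2: stock 224.7192 → up 310.1125 (V=229.2100), down 157.3034 (V=103.1500). Price 161.4025; hedge Δ=0.8250, bond B=-23.9799.
  t=1,j=0: stock 82.6000 → up 113.9880 (V=73.5400), down 57.8200 (V=29.2219). Price 50.3992; hedge Δ=0.7890, bond B=-14.7745.
  t=1,j=1: stock 162.8400 → up 224.7192 (V=161.4025), down 113.9880 (V=73.5400). Price 113.9783; hedge Δ=0.7935, bond B=-15.2312.
  t=0,j=0: stock 118.0000 → up 162.8400 (V=113.9783), down 82.6000 (V=50.3992). Price 79.9402; hedge Δ=0.7924, bond B=-13.5584.
Sanity check at the root: Δ(0,0)·S0 + B(0,0) reproduces V0 = 79.9402.

(0,0): Delta=0.7924 Bond=-13.5584
(1,0): Delta=0.7890 Bond=-14.7745
(1,1): Delta=0.7935 Bond=-15.2312
(2,0): Delta=1.0578 Bond=-31.9399
(2,1): Delta=0.6992 Bond=-6.1659
(2,2): Delta=0.8250 Bond=-23.9799
V0=79.9402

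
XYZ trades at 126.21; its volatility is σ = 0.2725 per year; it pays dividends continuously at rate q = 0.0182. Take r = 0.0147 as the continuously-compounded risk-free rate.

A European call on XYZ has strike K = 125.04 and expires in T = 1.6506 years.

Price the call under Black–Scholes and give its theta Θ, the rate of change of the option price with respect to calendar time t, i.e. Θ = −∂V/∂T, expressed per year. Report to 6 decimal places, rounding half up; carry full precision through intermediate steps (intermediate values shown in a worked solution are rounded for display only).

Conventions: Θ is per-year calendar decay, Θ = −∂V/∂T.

price = 17.205887
Θ = -4.594908

σ√T = 0.2725·√1.6506 = 0.350096
d₁ = (ln(S/K) + (r−q+σ²/2)T) / (σ√T) = (ln(126.21/125.04) + (0.0147−0.0182+0.2725²/2)·1.6506) / 0.350096 = (0.009314 + 0.055507) / 0.350096 = 0.185149
d₂ = d₁ − σ√T = 0.185149 − 0.350096 = -0.164947
e^{−rT} = 0.976028
e^{−qT} = 0.970406
N(d₁) = 0.573444,  N(d₂) = 0.434493
Call price V = S·e^{−qT}·N(d₁) − K·e^{−rT}·N(d₂) = 70.232513 − 53.026627 = 17.205887
φ(d₁) = (1/√(2π))·e^{−d₁²/2} = 0.392163
Θ = −S·e^{−qT}·φ(d₁)·σ/(2√T) + q·S·e^{−qT}·N(d₁) − r·K·e^{−rT}·N(d₂) = −5.093648 + 1.278232 − 0.779491 = -4.594908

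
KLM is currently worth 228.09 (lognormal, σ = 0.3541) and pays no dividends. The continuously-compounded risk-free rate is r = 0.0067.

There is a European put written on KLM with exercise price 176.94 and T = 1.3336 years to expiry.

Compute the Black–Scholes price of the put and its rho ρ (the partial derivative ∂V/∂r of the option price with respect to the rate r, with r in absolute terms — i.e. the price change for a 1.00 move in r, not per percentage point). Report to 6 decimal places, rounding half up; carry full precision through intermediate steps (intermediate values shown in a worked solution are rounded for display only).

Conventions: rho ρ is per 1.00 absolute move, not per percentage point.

price = 12.711984
ρ = -77.307578

σ√T = 0.3541·√1.3336 = 0.408920
d₁ = (ln(S/K) + (r+σ²/2)T) / (σ√T) = (ln(228.09/176.94) + (0.0067+0.3541²/2)·1.3336) / 0.408920 = (0.253930 + 0.092543) / 0.408920 = 0.847286
d₂ = d₁ − σ√T = 0.847286 − 0.408920 = 0.438366
e^{−rT} = 0.991105
N(−d₁) = 0.198418,  N(−d₂) = 0.330560
Put price V = K·e^{−rT}·N(−d₂) − S·N(−d₁) = 57.969090 − 45.257106 = 12.711984
ρ = −K·T·e^{−rT}·N(−d₂) = -77.307578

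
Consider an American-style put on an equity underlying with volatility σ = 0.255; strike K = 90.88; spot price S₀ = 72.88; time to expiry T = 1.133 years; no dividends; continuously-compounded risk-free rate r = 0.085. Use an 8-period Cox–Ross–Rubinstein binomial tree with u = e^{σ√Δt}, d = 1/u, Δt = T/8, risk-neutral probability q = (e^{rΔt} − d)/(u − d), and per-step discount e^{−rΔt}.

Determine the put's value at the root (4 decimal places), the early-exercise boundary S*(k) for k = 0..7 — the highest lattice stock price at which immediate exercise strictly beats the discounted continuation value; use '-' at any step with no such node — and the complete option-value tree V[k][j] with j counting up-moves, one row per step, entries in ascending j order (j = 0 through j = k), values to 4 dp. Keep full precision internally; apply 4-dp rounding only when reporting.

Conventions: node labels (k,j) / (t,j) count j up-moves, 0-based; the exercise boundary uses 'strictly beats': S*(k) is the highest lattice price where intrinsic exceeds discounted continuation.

params: Δt=0.14163 u=1.10072 d=0.90850 q=0.53903 e^(-rΔt)=0.98803
t_8 payoffs: 57.0584 49.9023 41.2321 30.7274 18.0000 2.5797 0.0000 0.0000 0.0000
t_7: node(7,0) S=37.2281 payoff=53.6519 vs cont=52.5644 → 53.6519 [stop]  node(7,1) S=45.1050 payoff=45.7750 vs cont=44.6876 → 45.7750 [stop]  node(7,2) S=54.6485 payoff=36.2315 vs cont=35.1441 → 36.2315 [stop]  node(7,3) S=66.2112 payoff=24.6688 vs cont=23.5813 → 24.6688 [stop]  node(7,4) S=80.2205 payoff=10.6595 vs cont=9.5721 → 10.6595 [stop]  node(7,5) S=97.1939 payoff=0.0000 vs cont=1.1749 → 1.1749 [wait]  node(7,6) S=117.7585 payoff=0.0000 vs cont=0.0000 → 0.0000 [wait]  node(7,7) S=142.6744 payoff=0.0000 vs cont=0.0000 → 0.0000 [wait]  ⇒ S*(7)=80.2205
t_6: node(6,0) S=40.9777 payoff=49.9023 vs cont=48.8148 → 49.9023 [stop]  node(6,1) S=49.6479 payoff=41.2321 vs cont=40.1446 → 41.2321 [stop]  node(6,2) S=60.1526 payoff=30.7274 vs cont=29.6399 → 30.7274 [stop]  node(6,3) S=72.8800 payoff=18.0000 vs cont=16.9125 → 18.0000 [stop]  node(6,4) S=88.3003 payoff=2.5797 vs cont=5.4807 → 5.4807 [wait]  node(6,5) S=106.9832 payoff=0.0000 vs cont=0.5351 → 0.5351 [wait]  node(6,6) S=129.6192 payoff=0.0000 vs cont=0.0000 → 0.0000 [wait]  ⇒ S*(6)=72.8800
t_5: node(5,0) S=45.1050 payoff=45.7750 vs cont=44.6876 → 45.7750 [stop]  node(5,1) S=54.6485 payoff=36.2315 vs cont=35.1441 → 36.2315 [stop]  node(5,2) S=66.2112 payoff=24.6688 vs cont=23.5813 → 24.6688 [stop]  node(5,3) S=80.2205 payoff=10.6595 vs cont=11.1171 → 11.1171 [wait]  node(5,4) S=97.1939 payoff=0.0000 vs cont=2.7812 → 2.7812 [wait]  node(5,5) S=117.7585 payoff=0.0000 vs cont=0.2437 → 0.2437 [wait]  ⇒ S*(5)=66.2112
t_4: node(4,0) S=49.6479 payoff=41.2321 vs cont=40.1446 → 41.2321 [stop]  node(4,1) S=60.1526 payoff=30.7274 vs cont=29.6399 → 30.7274 [stop]  node(4,2) S=72.8800 payoff=18.0000 vs cont=17.1562 → 18.0000 [stop]  node(4,3) S=88.3003 payoff=2.5797 vs cont=6.5445 → 6.5445 [wait]  node(4,4) S=106.9832 payoff=0.0000 vs cont=1.3965 → 1.3965 [wait]  ⇒ S*(4)=72.8800
t_3: node(3,0) S=54.6485 payoff=36.2315 vs cont=35.1441 → 36.2315 [stop]  node(3,1) S=66.2112 payoff=24.6688 vs cont=23.5813 → 24.6688 [stop]  node(3,2) S=80.2205 payoff=10.6595 vs cont=11.6836 → 11.6836 [wait]  node(3,3) S=97.1939 payoff=0.0000 vs cont=3.7245 → 3.7245 [wait]  ⇒ S*(3)=66.2112
t_2: node(2,0) S=60.1526 payoff=30.7274 vs cont=29.6399 → 30.7274 [stop]  node(2,1) S=72.8800 payoff=18.0000 vs cont=17.4579 → 18.0000 [stop]  node(2,2) S=88.3003 payoff=2.5797 vs cont=7.3049 → 7.3049 [wait]  ⇒ S*(2)=72.8800
t_1: node(1,0) S=66.2112 payoff=24.6688 vs cont=23.5813 → 24.6688 [stop]  node(1,1) S=80.2205 payoff=10.6595 vs cont=12.0886 → 12.0886 [wait]  ⇒ S*(1)=66.2112
t_0: node(0,0) S=72.8800 payoff=18.0000 vs cont=17.6736 → 18.0000 [stop]  ⇒ S*(0)=72.8800

price = 18.0000
boundary = 72.8800 66.2112 72.8800 66.2112 72.8800 66.2112 72.8800 80.2205
tree:
18.0000
24.6688 12.0886
30.7274 18.0000 7.3049
36.2315 24.6688 11.6836 3.7245
41.2321 30.7274 18.0000 6.5445 1.3965
45.7750 36.2315 24.6688 11.1171 2.7812 0.2437
49.9023 41.2321 30.7274 18.0000 5.4807 0.5351 0.0000
53.6519 45.7750 36.2315 24.6688 10.6595 1.1749 0.0000 0.0000
57.0584 49.9023 41.2321 30.7274 18.0000 2.5797 0.0000 0.0000 0.0000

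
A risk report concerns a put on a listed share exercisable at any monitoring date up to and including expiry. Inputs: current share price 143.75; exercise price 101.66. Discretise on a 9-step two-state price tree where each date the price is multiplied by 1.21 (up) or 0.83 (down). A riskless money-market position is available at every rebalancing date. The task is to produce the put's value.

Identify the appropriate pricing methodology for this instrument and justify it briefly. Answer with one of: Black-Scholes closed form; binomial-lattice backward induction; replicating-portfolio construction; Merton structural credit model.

framework: binomial-lattice backward induction

Key observation: the put (strike 101.66 on spot 143.75) is American-style on a 9-step discrete price model, so the early-exercise decision at every node requires stepwise backward valuation — a closed form cannot price the exercise right.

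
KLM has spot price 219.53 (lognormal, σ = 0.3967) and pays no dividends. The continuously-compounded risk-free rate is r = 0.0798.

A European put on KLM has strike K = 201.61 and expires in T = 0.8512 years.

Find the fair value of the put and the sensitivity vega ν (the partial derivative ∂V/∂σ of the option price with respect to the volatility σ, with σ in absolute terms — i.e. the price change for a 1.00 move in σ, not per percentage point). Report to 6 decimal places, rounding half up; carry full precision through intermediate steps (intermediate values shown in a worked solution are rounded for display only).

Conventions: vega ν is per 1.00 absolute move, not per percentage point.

σ√T = 0.3967·√0.8512 = 0.365997
d₁ = (ln(S/K) + (r+σ²/2)T) / (σ√T) = (ln(219.53/201.61) + (0.0798+0.3967²/2)·0.8512) / 0.365997 = (0.085154 + 0.134903) / 0.365997 = 0.601252
d₂ = d₁ − σ√T = 0.601252 − 0.365997 = 0.235254
e^{−rT} = 0.934330
N(−d₁) = 0.273836,  N(−d₂) = 0.407006
Put price V = K·e^{−rT}·N(−d₂) − S·N(−d₁) = 76.667756 − 60.115255 = 16.552502
φ(d₁) = (1/√(2π))·e^{−d₁²/2} = 0.332974
ν = S·φ(d₁)·√T = 67.440415

price = 16.552502
ν = 67.440415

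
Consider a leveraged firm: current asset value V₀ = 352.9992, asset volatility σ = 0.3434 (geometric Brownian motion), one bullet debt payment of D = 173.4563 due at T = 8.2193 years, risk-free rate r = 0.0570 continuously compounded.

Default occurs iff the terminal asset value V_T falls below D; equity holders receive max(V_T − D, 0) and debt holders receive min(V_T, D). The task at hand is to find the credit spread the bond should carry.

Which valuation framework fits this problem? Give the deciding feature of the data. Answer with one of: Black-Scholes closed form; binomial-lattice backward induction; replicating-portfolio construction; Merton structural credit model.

framework: Merton structural credit model

Key observation: the data describe a firm's assets (V₀ = 352.9992, GBM) and a single zero-coupon debt of face 173.4563, so credit quantities follow from equity-as-call in the structural model.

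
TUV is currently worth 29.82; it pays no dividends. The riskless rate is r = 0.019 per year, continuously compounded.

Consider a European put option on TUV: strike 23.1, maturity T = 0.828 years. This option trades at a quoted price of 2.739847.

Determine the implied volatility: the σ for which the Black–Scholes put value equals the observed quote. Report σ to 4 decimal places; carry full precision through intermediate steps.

sigma = 0.5957

At σ = 0.5957 the Black–Scholes value reproduces the quote:
σ√T = 0.5957·√0.828 = 0.542054
d₁ = (ln(S/K) + (r+σ²/2)T) / (σ√T) = (ln(29.82/23.1) + (0.019+0.5957²/2)·0.828) / 0.542054 = (0.255347 + 0.162643) / 0.542054 = 0.771122
d₂ = d₁ − σ√T = 0.771122 − 0.542054 = 0.229068
e^{−rT} = 0.984391
N(−d₁) = 0.220317,  N(−d₂) = 0.409408
V = K·e^{−rT}·N(−d₂) − S·N(−d₁) = 9.309707 − 6.569860 = 2.739847 (the quoted price), and the Black–Scholes price is strictly increasing in σ, so σ is unique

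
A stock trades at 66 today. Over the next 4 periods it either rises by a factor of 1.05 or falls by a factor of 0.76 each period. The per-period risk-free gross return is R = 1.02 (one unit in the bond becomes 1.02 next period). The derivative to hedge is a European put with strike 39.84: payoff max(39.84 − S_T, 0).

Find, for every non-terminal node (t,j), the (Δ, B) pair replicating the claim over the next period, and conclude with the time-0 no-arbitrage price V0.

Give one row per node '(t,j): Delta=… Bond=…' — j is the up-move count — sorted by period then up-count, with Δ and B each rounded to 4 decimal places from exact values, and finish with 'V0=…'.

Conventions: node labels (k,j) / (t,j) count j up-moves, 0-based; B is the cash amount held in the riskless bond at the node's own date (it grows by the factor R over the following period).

(0,0): Delta=-0.0138 Bond=0.9476
(1,0): Delta=-0.1214 Bond=6.3628
(1,1): Delta=-0.0048 Bond=0.3439
(2,0): Delta=-0.8260 Bond=33.3493
(2,1): Delta=-0.0625 Bond=3.3909
(2,2): Delta=0.0000 Bond=0.0000
(3,0): Delta=-1.0000 Bond=39.0588
(3,1): Delta=-0.8114 Bond=33.4345
(3,2): Delta=0.0000 Bond=0.0000
(3,3): Delta=0.0000 Bond=0.0000
V0=0.0364

Risk-neutral probability p* = (R−d)/(u−d) = (1.02−0.76)/(1.05−0.76) = 0.8966.
Expiry values: V(4,0)=17.8210, V(4,1)=9.4190, V(4,2)=0.0000, V(4,3)=0.0000, V(4,4)=0.0000
Node (3,0) S=28.9724: V=(p*·9.4190+(1−p*)·17.8210)/1.02=10.0864; Δ=(9.4190−17.8210)/(30.4210−22.0190)=-1.0000; B=V−Δ·S=39.0588
Node (3,1) S=40.0277: V=(p*·0.0000+(1−p*)·9.4190)/1.02=0.9553; Δ=(0.0000−9.4190)/(42.0291−30.4210)=-0.8114; B=V−Δ·S=33.4345
Node (3,2) S=55.3014: V=(p*·0.0000+(1−p*)·0.0000)/1.02=0.0000; Δ=(0.0000−0.0000)/(58.0665−42.0291)=0.0000; B=V−Δ·S=0.0000
Node (3,3) S=76.4033: V=(p*·0.0000+(1−p*)·0.0000)/1.02=0.0000; Δ=(0.0000−0.0000)/(80.2234−58.0665)=0.0000; B=V−Δ·S=0.0000
Node (2,0) S=38.1216: V=(p*·0.9553+(1−p*)·10.0864)/1.02=1.8626; Δ=(0.9553−10.0864)/(40.0277−28.9724)=-0.8260; B=V−Δ·S=33.3493
Node (2,1) S=52.6680: V=(p*·0.0000+(1−p*)·0.9553)/1.02=0.0969; Δ=(0.0000−0.9553)/(55.3014−40.0277)=-0.0625; B=V−Δ·S=3.3909
Node (2,2) S=72.7650: V=(p*·0.0000+(1−p*)·0.0000)/1.02=0.0000; Δ=(0.0000−0.0000)/(76.4032−55.3014)=0.0000; B=V−Δ·S=0.0000
Node (1,0) S=50.1600: V=(p*·0.0969+(1−p*)·1.8626)/1.02=0.2741; Δ=(0.0969−1.8626)/(52.6680−38.1216)=-0.1214; B=V−Δ·S=6.3628
Node (1,1) S=69.3000: V=(p*·0.0000+(1−p*)·0.0969)/1.02=0.0098; Δ=(0.0000−0.0969)/(72.7650−52.6680)=-0.0048; B=V−Δ·S=0.3439
Node (0,0) S=66.0000: V=(p*·0.0098+(1−p*)·0.2741)/1.02=0.0364; Δ=(0.0098−0.2741)/(69.3000−50.1600)=-0.0138; B=V−Δ·S=0.9476
Check: Δ(0,0)·S0 + B(0,0) = 0.0364 = V0.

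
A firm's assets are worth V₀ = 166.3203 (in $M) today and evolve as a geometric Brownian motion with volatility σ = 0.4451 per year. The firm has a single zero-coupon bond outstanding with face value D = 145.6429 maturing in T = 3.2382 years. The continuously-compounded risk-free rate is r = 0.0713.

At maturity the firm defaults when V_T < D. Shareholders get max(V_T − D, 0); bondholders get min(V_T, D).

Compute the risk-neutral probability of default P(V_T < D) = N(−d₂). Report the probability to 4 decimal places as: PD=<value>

Equity is a call on the firm's assets struck at D = 145.6429:
d₁ = [ln(V₀/D) + (r + σ²/2)T] / (σ√T)
   = [ln(166.3203/145.6429) + (0.0713 + 0.5·0.4451²)·3.2382] / (0.4451·√3.2382)
   = [0.132758 + 0.551650] / 0.800957 = 0.854487
d₂ = d₁ − σ√T = 0.854487 − 0.800957 = 0.053530
risk-neutral PD = N(−d₂) = N(-0.053530) = 0.478655

PD=0.4787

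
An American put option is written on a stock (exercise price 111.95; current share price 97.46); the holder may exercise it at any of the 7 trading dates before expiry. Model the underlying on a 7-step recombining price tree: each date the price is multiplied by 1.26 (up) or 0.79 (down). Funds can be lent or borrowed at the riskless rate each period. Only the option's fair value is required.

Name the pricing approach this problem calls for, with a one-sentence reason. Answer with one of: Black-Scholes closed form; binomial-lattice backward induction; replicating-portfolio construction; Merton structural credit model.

framework: binomial-lattice backward induction

Key observation: early exercise of the strike-111.95 put must be checked at each of the 7 dates (spot 97.46), which forces a node-by-node comparison of intrinsic and continuation value backward from expiry.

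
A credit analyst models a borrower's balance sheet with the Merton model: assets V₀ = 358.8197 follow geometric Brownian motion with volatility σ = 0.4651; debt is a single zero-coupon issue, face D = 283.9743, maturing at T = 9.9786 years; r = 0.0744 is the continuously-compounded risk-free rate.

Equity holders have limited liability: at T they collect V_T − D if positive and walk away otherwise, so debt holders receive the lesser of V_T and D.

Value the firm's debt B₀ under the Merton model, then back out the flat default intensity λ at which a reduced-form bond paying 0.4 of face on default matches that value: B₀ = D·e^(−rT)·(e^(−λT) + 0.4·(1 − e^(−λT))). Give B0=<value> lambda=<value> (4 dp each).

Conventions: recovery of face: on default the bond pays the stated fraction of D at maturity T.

B0=92.8297 lambda=0.0740

Equity is a call on the firm's assets struck at D = 283.9743:
d₁ = [ln(V₀/D) + (r + σ²/2)T] / (σ√T)
   = [ln(358.8197/283.9743) + (0.0744 + 0.5·0.4651²)·9.9786] / (0.4651·√9.9786)
   = [0.233936 + 1.821683] / 1.469201 = 1.399141
d₂ = d₁ − σ√T = 1.399141 − 1.469201 = -0.070059
N(d₁) = 0.919115,  N(d₂) = 0.472073,  e^(−rT) = 0.475966
E₀ = V₀·N(d₁) − D·e^(−rT)·N(d₂)
   = 358.8197·0.919115 − 283.9743·0.475966·0.472073 = 265.989988
B₀ = V₀ − E₀ = 358.8197 − 265.989988 = 92.829712
e^(−λT) = (B₀·e^(rT)/D − 0.4)/(1 − 0.4) = (92.8297·2.100988/283.9743 − 0.4)/0.6 = 0.47800330
λ = −ln(0.47800330)/9.9786 = 0.073972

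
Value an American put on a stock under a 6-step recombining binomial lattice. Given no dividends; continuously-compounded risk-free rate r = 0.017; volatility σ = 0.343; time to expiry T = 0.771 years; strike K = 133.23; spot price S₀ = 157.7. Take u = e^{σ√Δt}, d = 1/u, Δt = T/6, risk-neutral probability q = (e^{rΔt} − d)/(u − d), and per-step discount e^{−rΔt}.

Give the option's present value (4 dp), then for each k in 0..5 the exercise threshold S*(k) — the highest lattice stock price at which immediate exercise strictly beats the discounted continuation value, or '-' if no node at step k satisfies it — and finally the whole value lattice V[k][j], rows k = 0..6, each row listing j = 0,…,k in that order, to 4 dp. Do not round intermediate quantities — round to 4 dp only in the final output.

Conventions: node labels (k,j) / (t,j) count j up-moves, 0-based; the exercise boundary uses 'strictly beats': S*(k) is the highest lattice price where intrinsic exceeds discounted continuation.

price = 7.7546
boundary = - - - - 96.4356 109.0526
tree:
7.7546
11.9905 3.1674
18.0657 5.4155 0.7284
26.3397 9.1188 1.3989 0.0000
36.7944 15.0509 2.6867 0.0000 0.0000
47.9517 24.1774 5.1599 0.0000 0.0000 0.0000
57.8181 36.7944 9.9097 0.0000 0.0000 0.0000 0.0000

params: Δt=0.12850 u=1.13083 d=0.88430 q=0.47817 e^(-rΔt)=0.99782
t_6 payoffs: 57.8181 36.7944 9.9097 0.0000 0.0000 0.0000 0.0000
t_5: node(5,0) S=85.2783 payoff=47.9517 vs cont=47.6610 → 47.9517 [stop]  node(5,1) S=109.0526 payoff=24.1774 vs cont=23.8867 → 24.1774 [stop]  node(5,2) S=139.4547 payoff=0.0000 vs cont=5.1599 → 5.1599 [wait]  node(5,3) S=178.3324 payoff=0.0000 vs cont=0.0000 → 0.0000 [wait]  node(5,4) S=228.0487 payoff=0.0000 vs cont=0.0000 → 0.0000 [wait]  node(5,5) S=291.6250 payoff=0.0000 vs cont=0.0000 → 0.0000 [wait]  ⇒ S*(5)=109.0526
t_4: node(4,0) S=96.4356 payoff=36.7944 vs cont=36.5037 → 36.7944 [stop]  node(4,1) S=123.3203 payoff=9.9097 vs cont=15.0509 → 15.0509 [wait]  node(4,2) S=157.7000 payoff=0.0000 vs cont=2.6867 → 2.6867 [wait]  node(4,3) S=201.6643 payoff=0.0000 vs cont=0.0000 → 0.0000 [wait]  node(4,4) S=257.8850 payoff=0.0000 vs cont=0.0000 → 0.0000 [wait]  ⇒ S*(4)=96.4356
t_3: node(3,0) S=109.0526 payoff=24.1774 vs cont=26.3397 → 26.3397 [wait]  node(3,1) S=139.4547 payoff=0.0000 vs cont=9.1188 → 9.1188 [wait]  node(3,2) S=178.3324 payoff=0.0000 vs cont=1.3989 → 1.3989 [wait]  node(3,3) S=228.0487 payoff=0.0000 vs cont=0.0000 → 0.0000 [wait]  ⇒ S*(3)=-
t_2: node(2,0) S=123.3203 payoff=9.9097 vs cont=18.0657 → 18.0657 [wait]  node(2,1) S=157.7000 payoff=0.0000 vs cont=5.4155 → 5.4155 [wait]  node(2,2) S=201.6643 payoff=0.0000 vs cont=0.7284 → 0.7284 [wait]  ⇒ S*(2)=-
t_1: node(1,0) S=139.4547 payoff=0.0000 vs cont=11.9905 → 11.9905 [wait]  node(1,1) S=178.3324 payoff=0.0000 vs cont=3.1674 → 3.1674 [wait]  ⇒ S*(1)=-
t_0: node(0,0) S=157.7000 payoff=0.0000 vs cont=7.7546 → 7.7546 [wait]  ⇒ S*(0)=-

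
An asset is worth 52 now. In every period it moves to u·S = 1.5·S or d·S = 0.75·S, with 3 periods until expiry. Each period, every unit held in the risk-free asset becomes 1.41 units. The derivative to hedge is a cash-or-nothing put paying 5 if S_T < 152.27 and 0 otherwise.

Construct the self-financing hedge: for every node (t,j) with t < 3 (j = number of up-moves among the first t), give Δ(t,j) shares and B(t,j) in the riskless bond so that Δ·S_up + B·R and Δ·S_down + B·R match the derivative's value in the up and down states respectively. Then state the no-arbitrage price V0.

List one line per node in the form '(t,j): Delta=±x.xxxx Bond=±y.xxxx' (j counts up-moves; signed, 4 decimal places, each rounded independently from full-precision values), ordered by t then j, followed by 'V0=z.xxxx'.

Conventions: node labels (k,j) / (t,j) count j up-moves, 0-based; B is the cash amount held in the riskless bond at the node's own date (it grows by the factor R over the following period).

Arbitrage-free pricing uses the up-move probability p* = (R−d)/(u−d) = 0.8800, discounting each step at R = 1.41.
Payoffs at expiry: V(3,0)=5.0000, V(3,1)=5.0000, V(3,2)=5.0000, V(3,3)=0.0000
Node (2,0) S=29.2500: V=(p*·5.0000+(1−p*)·5.0000)/1.41=3.5461; Δ=(5.0000−5.0000)/(43.8750−21.9375)=0.0000; B=V−Δ·S=3.5461
Node (2,1) S=58.5000: V=(p*·5.0000+(1−p*)·5.0000)/1.41=3.5461; Δ=(5.0000−5.0000)/(87.7500−43.8750)=0.0000; B=V−Δ·S=3.5461
Node (2,2) S=117.0000: V=(p*·0.0000+(1−p*)·5.0000)/1.41=0.4255; Δ=(0.0000−5.0000)/(175.5000−87.7500)=-0.0570; B=V−Δ·S=7.0922
Node (1,0) S=39.0000: V=(p*·3.5461+(1−p*)·3.5461)/1.41=2.5150; Δ=(3.5461−3.5461)/(58.5000−29.2500)=0.0000; B=V−Δ·S=2.5150
Node (1,1) S=78.0000: V=(p*·0.4255+(1−p*)·3.5461)/1.41=0.5674; Δ=(0.4255−3.5461)/(117.0000−58.5000)=-0.0533; B=V−Δ·S=4.7281
Node (0,0) S=52.0000: V=(p*·0.5674+(1−p*)·2.5150)/1.41=0.5681; Δ=(0.5674−2.5150)/(78.0000−39.0000)=-0.0499; B=V−Δ·S=3.1649
Check: Δ(0,0)·S0 + B(0,0) = 0.5681 = V0.

(0,0): Delta=-0.0499 Bond=3.1649
(1,0): Delta=0.0000 Bond=2.5150
(1,1): Delta=-0.0533 Bond=4.7281
(2,0): Delta=0.0000 Bond=3.5461
(2,1): Delta=0.0000 Bond=3.5461
(2,2): Delta=-0.0570 Bond=7.0922
V0=0.5681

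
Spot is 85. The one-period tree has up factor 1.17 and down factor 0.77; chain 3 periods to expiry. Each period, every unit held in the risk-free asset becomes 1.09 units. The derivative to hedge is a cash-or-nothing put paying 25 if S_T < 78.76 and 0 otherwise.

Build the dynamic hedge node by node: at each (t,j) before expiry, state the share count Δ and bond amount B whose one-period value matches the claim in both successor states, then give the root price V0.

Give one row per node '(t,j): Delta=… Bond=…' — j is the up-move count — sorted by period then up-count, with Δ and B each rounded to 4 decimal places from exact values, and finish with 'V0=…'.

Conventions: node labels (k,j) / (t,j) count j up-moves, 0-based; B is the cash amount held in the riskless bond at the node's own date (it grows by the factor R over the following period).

Since d<R<u, set p* = (R−d)/(u−d) = 0.8000; price each node as the discounted p*-expectation of its children.
At maturity the claim pays: V(3,0)=25.0000, V(3,1)=25.0000, V(3,2)=0.0000, V(3,3)=0.0000
  t=2,j=0: stock 50.3965 → up 58.9639 (V=25.0000), down 38.8053 (V=25.0000). Price 22.9358; hedge Δ=0.0000, bond B=22.9358.
  t=2,j=1: stock 76.5765 → up 89.5945 (V=0.0000), down 58.9639 (V=25.0000). Price 4.5872; hedge Δ=-0.8162, bond B=67.0872.
  t=2,j=2: stock 116.3565 → up 136.1371 (V=0.0000), down 89.5945 (V=0.0000). Price 0.0000; hedge Δ=0.0000, bond B=0.0000.
  t=1,j=0: stock 65.4500 → up 76.5765 (V=4.5872), down 50.3965 (V=22.9358). Price 7.5751; hedge Δ=-0.7009, bond B=53.4467.
  t=1,j=1: stock 99.4500 → up 116.3565 (V=0.0000), down 76.5765 (V=4.5872). Price 0.8417; hedge Δ=-0.1153, bond B=12.3096.
  t=0,j=0: stock 85.0000 → up 99.4500 (V=0.8417), down 65.4500 (V=7.5751). Price 2.0077; hedge Δ=-0.1980, bond B=18.8413.
Check: Δ(0,0)·S0 + B(0,0) = 2.0077 = V0.

(0,0): Delta=-0.1980 Bond=18.8413
(1,0): Delta=-0.7009 Bond=53.4467
(1,1): Delta=-0.1153 Bond=12.3096
(2,0): Delta=0.0000 Bond=22.9358
(2,1): Delta=-0.8162 Bond=67.0872
(2,2): Delta=0.0000 Bond=0.0000
V0=2.0077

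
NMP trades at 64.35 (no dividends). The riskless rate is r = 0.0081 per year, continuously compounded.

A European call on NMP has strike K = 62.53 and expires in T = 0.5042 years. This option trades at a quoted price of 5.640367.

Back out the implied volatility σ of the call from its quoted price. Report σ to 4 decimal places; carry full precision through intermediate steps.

sigma = 0.2528

At σ = 0.2528 the Black–Scholes value reproduces the quote:
σ√T = 0.2528·√0.5042 = 0.179506
d₁ = (ln(S/K) + (r+σ²/2)T) / (σ√T) = (ln(64.35/62.53) + (0.0081+0.2528²/2)·0.5042) / 0.179506 = (0.028690 + 0.020195) / 0.179506 = 0.272335
d₂ = d₁ − σ√T = 0.272335 − 0.179506 = 0.092829
e^{−rT} = 0.995924
N(d₁) = 0.607318,  N(d₂) = 0.536980
V = S·N(d₁) − K·e^{−rT}·N(d₂) = 39.080894 − 33.440527 = 5.640367 (equal to the quote); since ∂V/∂σ > 0 for all σ, the implied volatility is unique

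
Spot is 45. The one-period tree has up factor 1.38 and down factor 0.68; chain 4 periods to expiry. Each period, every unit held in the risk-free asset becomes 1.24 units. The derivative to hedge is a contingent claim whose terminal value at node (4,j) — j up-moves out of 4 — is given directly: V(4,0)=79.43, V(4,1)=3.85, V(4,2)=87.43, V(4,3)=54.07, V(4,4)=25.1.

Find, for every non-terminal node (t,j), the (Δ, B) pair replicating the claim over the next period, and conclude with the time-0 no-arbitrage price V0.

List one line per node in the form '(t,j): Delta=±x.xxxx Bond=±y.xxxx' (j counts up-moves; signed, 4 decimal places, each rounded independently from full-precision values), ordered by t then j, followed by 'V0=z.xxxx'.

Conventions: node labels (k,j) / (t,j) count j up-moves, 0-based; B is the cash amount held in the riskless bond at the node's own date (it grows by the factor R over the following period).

(0,0): Delta=-0.3367 Bond=34.6449
(1,0): Delta=0.0720 Bond=30.4518
(1,1): Delta=-0.3871 Bond=46.0867
(2,0): Delta=2.8651 Bond=-20.3587
(2,1): Delta=-0.2721 Bond=52.2900
(2,2): Delta=-0.4013 Bond=58.3619
(3,0): Delta=-7.6308 Bond=123.2666
(3,1): Delta=4.1581 Bond=-62.3726
(3,2): Delta=-0.8178 Bond=96.6426
(3,3): Delta=-0.3499 Bond=66.3002
V0=19.4919

The replicating-portfolio and risk-neutral prices coincide; use p* = (1.24−0.68)/(1.38−0.68) = 0.8000 for the latter.
Payoffs at expiry: V(4,0)=79.4300, V(4,1)=3.8500, V(4,2)=87.4300, V(4,3)=54.0700, V(4,4)=25.1000
(3,0): S=14.1494. Δ = (V_up−V_dn)/(S_up−S_dn) = (3.8500−79.4300)/(19.5262−9.6216) = -7.6308. V = [p*·3.8500 + (1−p*)·79.4300]/1.24 = 15.2952. B = V − Δ·S = 123.2666.
(3,1): S=28.7150. Δ = (V_up−V_dn)/(S_up−S_dn) = (87.4300−3.8500)/(39.6268−19.5262) = 4.1581. V = [p*·87.4300 + (1−p*)·3.8500]/1.24 = 57.0274. B = V − Δ·S = -62.3726.
(3,2): S=58.2746. Δ = (V_up−V_dn)/(S_up−S_dn) = (54.0700−87.4300)/(80.4190−39.6268) = -0.8178. V = [p*·54.0700 + (1−p*)·87.4300]/1.24 = 48.9855. B = V − Δ·S = 96.6426.
(3,3): S=118.2632. Δ = (V_up−V_dn)/(S_up−S_dn) = (25.1000−54.0700)/(163.2033−80.4190) = -0.3499. V = [p*·25.1000 + (1−p*)·54.0700]/1.24 = 24.9145. B = V − Δ·S = 66.3002.
(2,0): S=20.8080. Δ = (V_up−V_dn)/(S_up−S_dn) = (57.0274−15.2952)/(28.7150−14.1494) = 2.8651. V = [p*·57.0274 + (1−p*)·15.2952]/1.24 = 39.2588. B = V − Δ·S = -20.3587.
(2,1): S=42.2280. Δ = (V_up−V_dn)/(S_up−S_dn) = (48.9855−57.0274)/(58.2746−28.7150) = -0.2721. V = [p*·48.9855 + (1−p*)·57.0274]/1.24 = 40.8015. B = V − Δ·S = 52.2900.
(2,2): S=85.6980. Δ = (V_up−V_dn)/(S_up−S_dn) = (24.9145−48.9855)/(118.2632−58.2746) = -0.4013. V = [p*·24.9145 + (1−p*)·48.9855]/1.24 = 23.9748. B = V − Δ·S = 58.3619.
(1,0): S=30.6000. Δ = (V_up−V_dn)/(S_up−S_dn) = (40.8015−39.2588)/(42.2280−20.8080) = 0.0720. V = [p*·40.8015 + (1−p*)·39.2588]/1.24 = 32.6556. B = V − Δ·S = 30.4518.
(1,1): S=62.1000. Δ = (V_up−V_dn)/(S_up−S_dn) = (23.9748−40.8015)/(85.6980−42.2280) = -0.3871. V = [p*·23.9748 + (1−p*)·40.8015]/1.24 = 22.0485. B = V − Δ·S = 46.0867.
(0,0): S=45.0000. Δ = (V_up−V_dn)/(S_up−S_dn) = (22.0485−32.6556)/(62.1000−30.6000) = -0.3367. V = [p*·22.0485 + (1−p*)·32.6556]/1.24 = 19.4919. B = V − Δ·S = 34.6449.
As a check, the time-0 holding Δ(0,0)·S0 + B(0,0) comes to 19.4919 — exactly V0.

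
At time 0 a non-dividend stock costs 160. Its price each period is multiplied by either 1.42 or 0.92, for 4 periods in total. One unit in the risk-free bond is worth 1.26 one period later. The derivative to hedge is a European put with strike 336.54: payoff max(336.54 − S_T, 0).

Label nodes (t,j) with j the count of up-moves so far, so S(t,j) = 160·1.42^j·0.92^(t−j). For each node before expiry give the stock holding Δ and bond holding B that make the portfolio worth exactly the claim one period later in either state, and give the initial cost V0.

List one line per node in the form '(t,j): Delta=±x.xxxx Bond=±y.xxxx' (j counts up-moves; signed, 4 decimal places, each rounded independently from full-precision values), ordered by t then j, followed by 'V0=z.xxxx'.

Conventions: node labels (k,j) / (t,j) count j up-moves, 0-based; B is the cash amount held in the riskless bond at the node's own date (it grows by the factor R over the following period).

(0,0): Delta=-0.3143 Bond=64.0145
(1,0): Delta=-0.6639 Bond=132.1127
(1,1): Delta=-0.2078 Bond=56.4443
(2,0): Delta=-1.0000 Bond=211.9803
(2,1): Delta=-0.5614 Bond=145.0416
(2,2): Delta=-0.0999 Bond=36.3331
(3,0): Delta=-1.0000 Bond=267.0952
(3,1): Delta=-1.0000 Bond=267.0952
(3,2): Delta=-0.4277 Bond=143.0617
(3,3): Delta=0.0000 Bond=0.0000
V0=13.7220

Since d<R<u, set p* = (R−d)/(u−d) = 0.6800; price each node as the discounted p*-expectation of its children.
Payoffs at expiry: V(4,0)=221.9171, V(4,1)=159.6221, V(4,2)=63.4710, V(4,3)=0.0000, V(4,4)=0.0000
(3,0): S=124.5901. Δ = (V_up−V_dn)/(S_up−S_dn) = (159.6221−221.9171)/(176.9179−114.6229) = -1.0000. V = [p*·159.6221 + (1−p*)·221.9171]/1.26 = 142.5052. B = V − Δ·S = 267.0952.
(3,1): S=192.3021. Δ = (V_up−V_dn)/(S_up−S_dn) = (63.4710−159.6221)/(273.0690−176.9179) = -1.0000. V = [p*·63.4710 + (1−p*)·159.6221]/1.26 = 74.7932. B = V − Δ·S = 267.0952.
(3,2): S=296.8141. Δ = (V_up−V_dn)/(S_up−S_dn) = (0.0000−63.4710)/(421.4760−273.0690) = -0.4277. V = [p*·0.0000 + (1−p*)·63.4710]/1.26 = 16.1196. B = V − Δ·S = 143.0617.
(3,3): S=458.1261. Δ = (V_up−V_dn)/(S_up−S_dn) = (0.0000−0.0000)/(650.5390−421.4760) = 0.0000. V = [p*·0.0000 + (1−p*)·0.0000]/1.26 = 0.0000. B = V − Δ·S = 0.0000.
(2,0): S=135.4240. Δ = (V_up−V_dn)/(S_up−S_dn) = (74.7932−142.5052)/(192.3021−124.5901) = -1.0000. V = [p*·74.7932 + (1−p*)·142.5052]/1.26 = 76.5563. B = V − Δ·S = 211.9803.
(2,1): S=209.0240. Δ = (V_up−V_dn)/(S_up−S_dn) = (16.1196−74.7932)/(296.8141−192.3021) = -0.5614. V = [p*·16.1196 + (1−p*)·74.7932]/1.26 = 27.6946. B = V − Δ·S = 145.0416.
(2,2): S=322.6240. Δ = (V_up−V_dn)/(S_up−S_dn) = (0.0000−16.1196)/(458.1261−296.8141) = -0.0999. V = [p*·0.0000 + (1−p*)·16.1196]/1.26 = 4.0939. B = V − Δ·S = 36.3331.
(1,0): S=147.2000. Δ = (V_up−V_dn)/(S_up−S_dn) = (27.6946−76.5563)/(209.0240−135.4240) = -0.6639. V = [p*·27.6946 + (1−p*)·76.5563]/1.26 = 34.3892. B = V − Δ·S = 132.1127.
(1,1): S=227.2000. Δ = (V_up−V_dn)/(S_up−S_dn) = (4.0939−27.6946)/(322.6240−209.0240) = -0.2078. V = [p*·4.0939 + (1−p*)·27.6946]/1.26 = 9.2429. B = V − Δ·S = 56.4443.
(0,0): S=160.0000. Δ = (V_up−V_dn)/(S_up−S_dn) = (9.2429−34.3892)/(227.2000−147.2000) = -0.3143. V = [p*·9.2429 + (1−p*)·34.3892]/1.26 = 13.7220. B = V − Δ·S = 64.0145.
Verification: the root portfolio costs Δ(0,0)·S0 + B(0,0) = 13.7220, matching V0.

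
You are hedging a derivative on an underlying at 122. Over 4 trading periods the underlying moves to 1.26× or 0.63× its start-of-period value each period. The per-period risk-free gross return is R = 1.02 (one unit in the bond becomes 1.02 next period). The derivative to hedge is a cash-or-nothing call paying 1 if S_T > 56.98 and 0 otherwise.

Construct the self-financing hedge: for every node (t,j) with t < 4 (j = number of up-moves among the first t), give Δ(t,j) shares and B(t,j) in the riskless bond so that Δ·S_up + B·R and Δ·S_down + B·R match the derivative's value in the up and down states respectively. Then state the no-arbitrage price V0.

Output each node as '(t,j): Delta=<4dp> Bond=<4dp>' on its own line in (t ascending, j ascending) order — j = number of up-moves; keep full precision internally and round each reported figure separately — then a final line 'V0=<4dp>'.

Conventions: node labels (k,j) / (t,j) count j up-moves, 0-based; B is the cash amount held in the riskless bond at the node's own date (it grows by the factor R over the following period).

(0,0): Delta=0.0033 Bond=0.3748
(1,0): Delta=0.0094 Bond=-0.0833
(1,1): Delta=0.0014 Bond=0.6688
(2,0): Delta=0.0199 Bond=-0.5950
(2,1): Delta=0.0061 Bond=0.2288
(2,2): Delta=0.0000 Bond=0.9612
(3,0): Delta=0.0000 Bond=0.0000
(3,1): Delta=0.0260 Bond=-0.9804
(3,2): Delta=0.0000 Bond=0.9804
(3,3): Delta=0.0000 Bond=0.9804
V0=0.7779

No-arbitrage ⇒ martingale measure with p* = (R−d)/(u−d) = 0.6190.
Terminal payoffs: V(4,0)=0.0000, V(4,1)=0.0000, V(4,2)=1.0000, V(4,3)=1.0000, V(4,4)=1.0000
(3,0): S=30.5057. Δ = (V_up−V_dn)/(S_up−S_dn) = (0.0000−0.0000)/(38.4372−19.2186) = 0.0000. V = [p*·0.0000 + (1−p*)·0.0000]/1.02 = 0.0000. B = V − Δ·S = 0.0000.
(3,1): S=61.0115. Δ = (V_up−V_dn)/(S_up−S_dn) = (1.0000−0.0000)/(76.8744−38.4372) = 0.0260. V = [p*·1.0000 + (1−p*)·0.0000]/1.02 = 0.6069. B = V − Δ·S = -0.9804.
(3,2): S=122.0229. Δ = (V_up−V_dn)/(S_up−S_dn) = (1.0000−1.0000)/(153.7489−76.8744) = 0.0000. V = [p*·1.0000 + (1−p*)·1.0000]/1.02 = 0.9804. B = V − Δ·S = 0.9804.
(3,3): S=244.0459. Δ = (V_up−V_dn)/(S_up−S_dn) = (1.0000−1.0000)/(307.4978−153.7489) = 0.0000. V = [p*·1.0000 + (1−p*)·1.0000]/1.02 = 0.9804. B = V − Δ·S = 0.9804.
(2,0): S=48.4218. Δ = (V_up−V_dn)/(S_up−S_dn) = (0.6069−0.0000)/(61.0115−30.5057) = 0.0199. V = [p*·0.6069 + (1−p*)·0.0000]/1.02 = 0.3683. B = V − Δ·S = -0.5950.
(2,1): S=96.8436. Δ = (V_up−V_dn)/(S_up−S_dn) = (0.9804−0.6069)/(122.0229−61.0115) = 0.0061. V = [p*·0.9804 + (1−p*)·0.6069]/1.02 = 0.8217. B = V − Δ·S = 0.2288.
(2,2): S=193.6872. Δ = (V_up−V_dn)/(S_up−S_dn) = (0.9804−0.9804)/(244.0459−122.0229) = 0.0000. V = [p*·0.9804 + (1−p*)·0.9804]/1.02 = 0.9612. B = V − Δ·S = 0.9612.
(1,0): S=76.8600. Δ = (V_up−V_dn)/(S_up−S_dn) = (0.8217−0.3683)/(96.8436−48.4218) = 0.0094. V = [p*·0.8217 + (1−p*)·0.3683]/1.02 = 0.6363. B = V − Δ·S = -0.0833.
(1,1): S=153.7200. Δ = (V_up−V_dn)/(S_up−S_dn) = (0.9612−0.8217)/(193.6872−96.8436) = 0.0014. V = [p*·0.9612 + (1−p*)·0.8217]/1.02 = 0.8902. B = V − Δ·S = 0.6688.
(0,0): S=122.0000. Δ = (V_up−V_dn)/(S_up−S_dn) = (0.8902−0.6363)/(153.7200−76.8600) = 0.0033. V = [p*·0.8902 + (1−p*)·0.6363]/1.02 = 0.7779. B = V − Δ·S = 0.3748.
Check: Δ(0,0)·S0 + B(0,0) = 0.7779 = V0.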